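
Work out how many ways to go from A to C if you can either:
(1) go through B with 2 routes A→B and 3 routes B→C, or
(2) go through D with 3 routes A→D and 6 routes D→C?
24
Route via B: 2×3=6. Route via D: 3×6=18. Total: 24.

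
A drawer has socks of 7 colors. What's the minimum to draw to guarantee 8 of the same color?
50

Explanation: Worst case: 7 of each = 49. One more: 50.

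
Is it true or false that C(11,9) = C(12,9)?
LHS = C(11,9) = 55; RHS = C(12,9) = 220. 55 ≠ 220, so the statement does not hold.
Final answer: False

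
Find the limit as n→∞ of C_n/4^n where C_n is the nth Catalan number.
0

Solution: C_n ~ 4^n/(n^(3/2)√π), so n^0·C_n/4^n ~ n^(0 − 3/2)/√π → 0.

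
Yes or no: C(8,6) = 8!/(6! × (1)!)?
No

The correct denominator is 6!×2!, giving C(8,6) = 28; the stated RHS is 8!/(6!×1!) = 56 ≠ 28, so the statement does not hold.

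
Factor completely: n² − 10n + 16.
(n − 2)(n − 8)

Working:
Seek roots whose sum is 10 and product is 16: (2, 8). So n² − 10n + 16 = (n − 2)(n − 8).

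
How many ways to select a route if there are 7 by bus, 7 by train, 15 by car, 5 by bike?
34

By the addition principle: 7 + 7 + 15 + 5 = 34.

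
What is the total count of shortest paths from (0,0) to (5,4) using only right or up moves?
126

Solution: Choose 5 rights from 9 moves: C(9,5) = 126.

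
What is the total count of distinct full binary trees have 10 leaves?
4,862

Reasoning: Using the Catalan number formula: C_n = C(2n, n) / (n+1)
C_9 = C(18, 9) / (9+1)
     = 48620 / 10
     = 4,862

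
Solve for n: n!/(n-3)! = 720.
10

Solution: n!/(n-3)! = n×(n-1)×(n-2), a product of 3 consecutive integers ≈ (n−1)^3. 720^(1/3) + 1 ≈ 10.0; check n = 10: 10×9×8 = 720 ✓. So n = 10.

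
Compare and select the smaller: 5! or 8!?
5!

Explanation: 5!=120, 8!=40,320. 8! > 5!.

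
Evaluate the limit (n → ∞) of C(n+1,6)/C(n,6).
1

Working:
Both numerator and denominator grow as n^6/6! for large n, so the ratio → 1.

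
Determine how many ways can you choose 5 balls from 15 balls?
C(15,5) = 15! / (5! × (15-5)!)
         = 15! / (5! × 10!)
         = 3,003

Answer: 3,003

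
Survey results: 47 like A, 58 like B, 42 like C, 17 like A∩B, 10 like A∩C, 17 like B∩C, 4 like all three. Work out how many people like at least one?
107

Solution: |A∪B∪C| = 47+58+42-17-10-17+4 = 107.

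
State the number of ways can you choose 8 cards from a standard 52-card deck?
C(52,8) = 752,538,150.

Answer: 752,538,150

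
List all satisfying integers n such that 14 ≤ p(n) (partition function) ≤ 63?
Tabulating p(n) via p(n) = p(n−1) + p(n−2) − p(n−5) − p(n−7) + …: p(6)=11; p(7)=15; p(8)=22; p(9)=30; p(10)=42; p(11)=56; p(12)=77. So valid n = 7, 8, 9, 10, 11.

Answer: 7, 8, 9, 10, 11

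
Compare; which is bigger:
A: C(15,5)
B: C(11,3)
A

Reasoning: A=C(15,5)=3,003, B=C(11,3)=165.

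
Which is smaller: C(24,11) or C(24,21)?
C(24,11)=2,496,144, C(24,21)=2,024.
Final answer: C(24,21)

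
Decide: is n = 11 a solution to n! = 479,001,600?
No

Explanation: 11! = 11·10! = 11·3,628,800 = 39,916,800, which does not equal 479,001,600.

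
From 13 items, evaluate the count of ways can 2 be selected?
78

Explanation: C(13,2) = 13! / (2! × (13-2)!)
         = 13! / (2! × 11!)
         = 78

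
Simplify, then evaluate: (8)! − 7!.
35,280

Working:
(8)! − 7! = (8)·7! − 7! = (8−1)·7! = 7·7! = 35,280.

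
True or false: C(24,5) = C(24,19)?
True

C(24,5) = C(24,24-5) by the symmetry property; both equal 42,504.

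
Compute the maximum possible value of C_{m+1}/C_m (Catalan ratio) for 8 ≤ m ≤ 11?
46/13

Working:
C_{m+1}/C_m = 2(2m+1)/(m+2), which increases with m. Maximum at m = 11: 2·23/13 = 46/13.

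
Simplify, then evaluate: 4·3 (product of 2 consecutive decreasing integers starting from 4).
12

Solution: This is P(4,2) = 4!/(2)! = 12.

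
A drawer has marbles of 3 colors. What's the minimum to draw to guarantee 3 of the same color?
7

Reasoning: Worst case: 2 of each = 6. One more: 7.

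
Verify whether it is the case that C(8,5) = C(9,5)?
LHS = C(8,5) = 56; RHS = C(9,5) = 126. 56 ≠ 126, so the statement does not hold.

Answer: False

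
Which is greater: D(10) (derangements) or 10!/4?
D(10)

Reasoning: D(10) = (10-1)·[D(9) + D(8)] = 9·[133,496 + 14,833] = 1,334,961; 10!/4 = 3,628,800/4 = 907,200.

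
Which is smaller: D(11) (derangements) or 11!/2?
D(11)

Explanation: D(11) = (11-1)·[D(10) + D(9)] = 10·[1,334,961 + 133,496] = 14,684,570; 11!/2 = 39,916,800/2 = 19,958,400.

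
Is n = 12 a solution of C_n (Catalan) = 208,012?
Yes

Working:
C_12 = C(24,12)/(12+1) = 2,704,156/13 = 208,012, which equals 208,012.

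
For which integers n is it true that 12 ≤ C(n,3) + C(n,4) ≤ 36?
C(4,3)+C(4,4)=5; C(5,3)+C(5,4)=15; C(6,3)+C(6,4)=35; C(7,3)+C(7,4)=70. So valid n = 5, 6.
Final answer: 5, 6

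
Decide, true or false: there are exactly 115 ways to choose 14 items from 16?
False

Explanation: C(16,14) = 120 ≠ 115.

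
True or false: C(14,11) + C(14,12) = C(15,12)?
True

Explanation: Pascal's identity C(n,k) + C(n,k+1) = C(n+1,k+1): 364 + 91 = 455 = C(15,12).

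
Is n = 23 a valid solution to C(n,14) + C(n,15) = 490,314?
No

Explanation: C(23,14) + C(23,15) = 817,190 + 490,314 = 1,307,504, which does not equal 490,314.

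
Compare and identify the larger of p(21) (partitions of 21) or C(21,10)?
C(21,10)

Reasoning: Pentagonal recurrence p(n) = p(n−1) + p(n−2) − p(n−5) − p(n−7) + …: p(21) = p(20) + p(19) − p(16) − p(14) + p(9) + p(6) = 627 + 490 − 231 − 135 + 30 + 11 = 792; C(21,10) = 352,716.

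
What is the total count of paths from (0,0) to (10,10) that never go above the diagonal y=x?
16,796

Explanation: Counted by the Catalan number C_10: C_10 = C(20,10)/(10+1) = 184,756/11 = 16,796.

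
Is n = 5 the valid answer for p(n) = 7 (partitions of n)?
Yes

Solution: Pentagonal recurrence p(n) = p(n−1) + p(n−2) − p(n−5) − p(n−7) + …: p(5) = p(4) + p(3) − p(0) = 5 + 3 − 1 = 7, which equals 7.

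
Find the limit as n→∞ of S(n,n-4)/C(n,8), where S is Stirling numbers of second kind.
105
The leading term of S(n,n-4) as a polynomial in n is (7)!!·C(n,8), so the ratio → (7)!! = 105.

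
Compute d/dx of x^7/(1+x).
(7x^6(1+x) - x^7)/(1+x)²

Working:
Quotient rule: [7x^{6}(1+x) - x^7]/(1+x)².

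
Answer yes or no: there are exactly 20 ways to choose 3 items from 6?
C(6,3) = 20.
Final answer: Yes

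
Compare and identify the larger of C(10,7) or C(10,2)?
C(10,7)
C(10,7)=120, C(10,2)=45.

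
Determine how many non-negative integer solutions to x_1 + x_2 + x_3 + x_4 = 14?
C(14+4-1, 4-1) = 680.

Answer: 680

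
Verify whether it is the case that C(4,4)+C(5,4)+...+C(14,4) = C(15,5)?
True

Solution: Hockey stick identity gives Σ = C(15,5) = 3,003; RHS C(15,5) = 3,003.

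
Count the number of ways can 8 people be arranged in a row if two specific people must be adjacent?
10,080

Explanation: Treat pair as unit: (8-1)! arrangements × 2 internal orders = 10,080.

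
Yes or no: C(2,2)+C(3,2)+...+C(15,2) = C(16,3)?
Yes

Hockey stick identity gives Σ = C(16,3) = 560; RHS C(16,3) = 560.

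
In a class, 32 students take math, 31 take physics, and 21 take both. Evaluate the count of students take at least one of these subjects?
42

Solution: |A∪B| = |A|+|B|-|A∩B| = 32+31-21 = 42.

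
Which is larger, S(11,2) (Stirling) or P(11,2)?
S(11,2)

Explanation: S(11,2) = 2·S(10,2) + S(10,1) = 2·511 + 1 = 1,023; P(11,2) = 110.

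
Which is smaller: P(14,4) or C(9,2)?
C(9,2)

P(14,4)=24,024, C(9,2)=36.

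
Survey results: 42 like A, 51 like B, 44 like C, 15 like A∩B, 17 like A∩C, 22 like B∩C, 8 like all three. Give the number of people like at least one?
|A∪B∪C| = 42+51+44-15-17-22+8 = 91.
Final answer: 91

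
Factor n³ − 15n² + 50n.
n(n − 5)(n − 10)

Working:
n³ − 15n² + 50n = n(n² − 15n + 50) = n(n − 5)(n − 10).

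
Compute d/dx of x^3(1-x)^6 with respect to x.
3x^2(1-x)^6 - 6x^3(1-x)^5

Reasoning: Product rule: 3x^{2}(1-x)^{6} + x^3·(-6)(1-x)^{5}.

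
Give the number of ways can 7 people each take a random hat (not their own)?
Using D(n) = (n-1)[D(n-1) + D(n-2)]:
D(7) = (7-1) × [D(6) + D(5)]
      = 6 × [265 + 44]
      = 6 × 309
      = 1,854

Answer: 1,854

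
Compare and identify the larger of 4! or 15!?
4!=24, 15!=1,307,674,368,000. 15! > 4!.
Final answer: 15!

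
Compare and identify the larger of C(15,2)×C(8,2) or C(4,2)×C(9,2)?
C(15,2)×C(8,2)
C(15,2)×C(8,2)=2,940, C(4,2)×C(9,2)=216.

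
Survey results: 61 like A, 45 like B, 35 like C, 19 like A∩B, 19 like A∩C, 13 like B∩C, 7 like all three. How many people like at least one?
97

Reasoning: |A∪B∪C| = 61+45+35-19-19-13+7 = 97.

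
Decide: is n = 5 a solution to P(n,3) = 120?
No

Solution: P(5,3) = 5·4·3 = 60, which does not equal 120.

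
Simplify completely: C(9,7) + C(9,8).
45

Solution: By Pascal's identity: C(10,8) = 45.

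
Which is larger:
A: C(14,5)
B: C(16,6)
B

Solution: A=C(14,5)=2,002, B=C(16,6)=8,008.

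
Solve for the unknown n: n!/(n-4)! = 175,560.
n!/(n-4)! = n×(n-1)×(n-2)×(n-3), a product of 4 consecutive integers ≈ (n−1.5)^4. 175,560^(1/4) + 1.5 ≈ 22.0; check n = 22: 22×21×20×19 = 175,560 ✓. So n = 22.

Answer: 22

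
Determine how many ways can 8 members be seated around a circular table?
5,040

Working:
Circular arrangements: (8-1)! = 5,040.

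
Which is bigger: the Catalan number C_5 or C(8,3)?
C(8,3)

Explanation: C_5 = C(10,5)/(5+1) = 252/6 = 42; C(8,3) = 56.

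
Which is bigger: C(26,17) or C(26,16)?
C(26,16)

Reasoning: C(26,17)=3,124,550, C(26,16)=5,311,735.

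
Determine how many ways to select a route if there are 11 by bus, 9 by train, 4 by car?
24

Explanation: By the addition principle: 11 + 9 + 4 = 24.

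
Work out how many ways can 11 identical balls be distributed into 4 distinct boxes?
364

Working:
C(11+4-1, 4-1) = C(14, 3) = 364.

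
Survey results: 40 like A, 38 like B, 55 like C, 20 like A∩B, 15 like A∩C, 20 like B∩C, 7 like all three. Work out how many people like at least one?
|A∪B∪C| = 40+38+55-20-15-20+7 = 85.

Answer: 85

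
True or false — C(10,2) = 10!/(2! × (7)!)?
False

The correct denominator is 2!×8!, giving C(10,2) = 45; the stated RHS is 10!/(2!×7!) = 360 ≠ 45, so the statement does not hold.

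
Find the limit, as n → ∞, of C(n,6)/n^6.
1/720

C(n,6) ≈ n^6/6! for large n. Limit = 1/6! = 1/720.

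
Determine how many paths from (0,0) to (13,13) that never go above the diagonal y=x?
742,900

Explanation: Counted by the Catalan number C_13: C_13 = C(26,13)/(13+1) = 10,400,600/14 = 742,900.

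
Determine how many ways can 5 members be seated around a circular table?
Circular arrangements: (5-1)! = 24.
Final answer: 24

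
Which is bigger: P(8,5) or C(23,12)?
C(23,12)

Solution: P(8,5)=6,720, C(23,12)=1,352,078.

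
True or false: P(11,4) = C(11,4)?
False

Solution: P(11,4) = 7,920 and C(11,4) = 330; P(n,r) = r! × C(n,r) so P > C whenever r ≥ 2.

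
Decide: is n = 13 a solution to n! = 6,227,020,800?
13! = 13·12! = 13·479,001,600 = 6,227,020,800, which equals 6,227,020,800.

Answer: Yes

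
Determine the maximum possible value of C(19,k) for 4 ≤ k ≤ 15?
92,378

Working:
C(19,k) is maximised at the centre of the row: C(19,9) = 92,378.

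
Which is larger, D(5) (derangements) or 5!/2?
5!/2

Working:
D(5) = (5-1)·[D(4) + D(3)] = 4·[9 + 2] = 44; 5!/2 = 120/2 = 60.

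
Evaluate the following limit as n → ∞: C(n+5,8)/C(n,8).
1

Working:
Both numerator and denominator grow as n^8/8! for large n, so the ratio → 1.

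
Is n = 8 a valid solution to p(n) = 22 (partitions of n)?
Yes

Explanation: Pentagonal recurrence p(n) = p(n−1) + p(n−2) − p(n−5) − p(n−7) + …: p(8) = p(7) + p(6) − p(3) − p(1) = 15 + 11 − 3 − 1 = 22, which equals 22.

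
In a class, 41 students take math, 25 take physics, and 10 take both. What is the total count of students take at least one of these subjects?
56

Solution: |A∪B| = |A|+|B|-|A∩B| = 41+25-10 = 56.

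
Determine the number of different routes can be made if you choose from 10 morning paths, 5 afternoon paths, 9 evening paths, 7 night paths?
By the multiplication principle: 10 × 5 × 9 × 7 = 3,150.

Answer: 3,150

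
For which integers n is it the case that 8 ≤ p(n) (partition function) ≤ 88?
6, 7, 8, 9, 10, 11, 12

Reasoning: Tabulating p(n) via p(n) = p(n−1) + p(n−2) − p(n−5) − p(n−7) + …: p(5)=7; p(6)=11; p(7)=15; p(8)=22; p(9)=30; p(10)=42; p(11)=56; p(12)=77; p(13)=101. So valid n = 6, 7, 8, 9, 10, 11, 12.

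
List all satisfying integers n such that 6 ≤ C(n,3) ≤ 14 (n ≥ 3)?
5

Working:
C(4,3)=4; C(5,3)=10; C(6,3)=20. So valid n = 5.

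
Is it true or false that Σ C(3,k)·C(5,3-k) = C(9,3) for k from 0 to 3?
False
Vandermonde's identity gives C(8,3) = 56; RHS C(9,3) = 84.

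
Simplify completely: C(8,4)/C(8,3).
5/4

Solution: C(n,k+1)/C(n,k) = (n−k)/(k+1). Here (8−3)/(3+1) = 5/4 = 5/4.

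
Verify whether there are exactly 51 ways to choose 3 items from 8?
False

Explanation: C(8,3) = 56 ≠ 51.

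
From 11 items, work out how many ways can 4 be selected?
330

Working:
C(11,4) = 11! / (4! × (11-4)!)
         = 11! / (4! × 7!)
         = 330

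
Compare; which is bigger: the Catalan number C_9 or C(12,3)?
C_9

Explanation: C_9 = C(18,9)/(9+1) = 48,620/10 = 4,862; C(12,3) = 220.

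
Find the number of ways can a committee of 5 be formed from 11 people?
C(11,5) = 11! / (5! × (11-5)!)
         = 11! / (5! × 6!)
         = 462

Answer: 462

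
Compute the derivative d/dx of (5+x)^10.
10(5+x)^9

Explanation: Using the power rule: d/dx (5+x)^10 = 10(5+x)^{9}.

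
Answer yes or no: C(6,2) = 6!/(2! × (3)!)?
No

Explanation: The correct denominator is 2!×4!, giving C(6,2) = 15; the stated RHS is 6!/(2!×3!) = 60 ≠ 15, so the statement does not hold.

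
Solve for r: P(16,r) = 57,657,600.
7

Solution: P(16,r) = 16·15·…·(16−r+1), a product of r factors. Multiplying down from 16: 16 = 16; 16·15 = 240; 16·15·14 = 3,360; 16·15·14·13 = 43,680; 16·15·14·13·12 = 524,160; 16·15·14·13·12·11 = 5,765,760; 16·15·14·13·12·11·10 = 57,657,600 ✓ (7 factors). So r = 7.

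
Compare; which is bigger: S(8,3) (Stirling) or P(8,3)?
S(8,3)

Solution: S(8,3) = 3·S(7,3) + S(7,2) = 3·301 + 63 = 966; P(8,3) = 336.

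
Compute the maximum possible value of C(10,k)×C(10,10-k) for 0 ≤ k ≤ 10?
63,504
C(10,k)·C(10,10-k) = C(10,k)², maximised at the centre k = 5: C(10,5)² = 63,504.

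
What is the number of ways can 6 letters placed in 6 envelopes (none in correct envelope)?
265

Reasoning: Using D(n) = (n-1)[D(n-1) + D(n-2)]:
D(6) = (6-1) × [D(5) + D(4)]
      = 5 × [44 + 9]
      = 5 × 53
      = 265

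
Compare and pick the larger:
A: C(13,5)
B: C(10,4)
A

Explanation: A=C(13,5)=1,287, B=C(10,4)=210.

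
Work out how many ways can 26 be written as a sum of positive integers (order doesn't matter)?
2,436

Reasoning: Pentagonal recurrence p(n) = p(n−1) + p(n−2) − p(n−5) − p(n−7) + …: p(26) = p(25) + p(24) − p(21) − p(19) + p(14) + p(11) − p(4) − p(0) = 1,958 + 1,575 − 792 − 490 + 135 + 56 − 5 − 1 = 2,436.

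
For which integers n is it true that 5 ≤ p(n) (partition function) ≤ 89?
4, 5, 6, 7, 8, 9, 10, 11, 12

Reasoning: Tabulating p(n) via p(n) = p(n−1) + p(n−2) − p(n−5) − p(n−7) + …: p(3)=3; p(4)=5; p(5)=7; p(6)=11; p(7)=15; p(8)=22; p(9)=30; p(10)=42; p(11)=56; p(12)=77; p(13)=101. So valid n = 4, 5, 6, 7, 8, 9, 10, 11, 12.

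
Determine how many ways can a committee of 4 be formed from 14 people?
1,001

Reasoning: C(14,4) = 14! / (4! × (14-4)!)
         = 14! / (4! × 10!)
         = 1,001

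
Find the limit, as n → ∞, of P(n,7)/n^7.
1

Working:
P(n,7) = n(n-1)···(n-6) ≈ n^7 for large n. Limit = 1.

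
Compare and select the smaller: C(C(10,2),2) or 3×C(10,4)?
3×C(10,4)

Explanation: C(C(10,2),2)=990, 3×C(10,4)=630.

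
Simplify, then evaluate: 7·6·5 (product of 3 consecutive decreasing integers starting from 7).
210

This is P(7,3) = 7!/(4)! = 210.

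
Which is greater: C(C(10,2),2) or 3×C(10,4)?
C(C(10,2),2)

Reasoning: C(C(10,2),2)=990, 3×C(10,4)=630.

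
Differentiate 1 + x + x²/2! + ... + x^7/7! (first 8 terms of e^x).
Differentiating term by term gives the first 7 terms of e^x.
Final answer: 1 + x + x²/2! + ... + x^6/6!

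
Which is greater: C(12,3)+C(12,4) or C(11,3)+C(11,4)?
C(12,3)+C(12,4)
First=715, Second=495.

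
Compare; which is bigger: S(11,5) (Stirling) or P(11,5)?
S(11,5)

Reasoning: S(11,5) = 5·S(10,5) + S(10,4) = 5·42,525 + 34,105 = 246,730; P(11,5) = 55,440.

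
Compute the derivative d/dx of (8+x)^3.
3(8+x)^2

Reasoning: Using the power rule: d/dx (8+x)^3 = 3(8+x)^{2}.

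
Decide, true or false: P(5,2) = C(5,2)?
False

P(5,2) = 20 but C(5,2) = 10; they differ by a factor of 2! = 2, so the statement does not hold.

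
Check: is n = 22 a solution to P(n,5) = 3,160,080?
Yes

Explanation: P(22,5) = 22·21·20·19·18 = 3,160,080, which equals 3,160,080.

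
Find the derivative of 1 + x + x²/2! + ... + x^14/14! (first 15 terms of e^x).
Differentiating term by term gives the first 14 terms of e^x.
Final answer: 1 + x + x²/2! + ... + x^13/13!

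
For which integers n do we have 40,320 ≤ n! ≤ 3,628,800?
8, 9, 10

Solution: n! is strictly increasing; 8! = 40,320 and 10! = 3,628,800, so valid n = 8, 9, 10.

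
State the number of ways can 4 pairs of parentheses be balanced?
14

Solution: Using the Catalan number formula: C_n = C(2n, n) / (n+1)
C_4 = C(8, 4) / (4+1)
     = 70 / 5
     = 14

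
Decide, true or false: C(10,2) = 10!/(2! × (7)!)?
False
The correct denominator is 2!×8!, giving C(10,2) = 45; the stated RHS is 10!/(2!×7!) = 360 ≠ 45, so the statement does not hold.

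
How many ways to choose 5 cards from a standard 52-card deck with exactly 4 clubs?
27,885
13 clubs and 39 non-clubs: C(13,4) × C(39,1) = 715 × 39 = 27,885.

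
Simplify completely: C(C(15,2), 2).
C(15,2) = 105, then C(105, 2) = 5,460.

Answer: 5,460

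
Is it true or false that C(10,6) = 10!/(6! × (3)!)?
The correct denominator is 6!×4!, giving C(10,6) = 210; the stated RHS is 10!/(6!×3!) = 840 ≠ 210, so the statement does not hold.

Answer: False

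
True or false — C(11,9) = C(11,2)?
True
Symmetry C(n,k) = C(n,n-k): C(11,9) = 55 and C(11,2) = 55. Both sides agree, so the statement holds.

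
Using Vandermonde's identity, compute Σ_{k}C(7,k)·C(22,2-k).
406

Working:
= C(7+22,2) = C(29,2) = 406.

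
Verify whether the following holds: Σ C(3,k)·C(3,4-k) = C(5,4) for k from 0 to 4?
Vandermonde's identity gives C(6,4) = 15; RHS C(5,4) = 5.
Final answer: False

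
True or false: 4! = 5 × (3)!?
False

Solution: 4! = 4 × 3! = 24, but 5 × 3! = 30.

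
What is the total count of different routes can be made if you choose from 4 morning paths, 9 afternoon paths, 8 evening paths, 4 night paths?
1,152

Working:
By the multiplication principle: 4 × 9 × 8 × 4 = 1,152.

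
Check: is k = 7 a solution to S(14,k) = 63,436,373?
No
S(14,7) = 7·S(13,7) + S(13,6) = 7·5,715,424 + 9,321,312 = 49,329,280, which does not equal 63,436,373.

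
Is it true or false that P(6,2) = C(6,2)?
False

P(6,2) = 30 but C(6,2) = 15; they differ by a factor of 2! = 2, so the statement does not hold.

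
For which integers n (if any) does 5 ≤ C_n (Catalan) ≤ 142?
C_2=2; C_3=5; C_4=14; C_5=42; C_6=132; C_7=429. So valid n = 3, 4, 5, 6.

Answer: 3, 4, 5, 6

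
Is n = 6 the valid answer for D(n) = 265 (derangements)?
Yes

Explanation: D(6) = (6-1)·[D(5) + D(4)] = 5·[44 + 9] = 265, which equals 265.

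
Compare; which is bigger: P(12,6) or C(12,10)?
P(12,6)=665,280, C(12,10)=66.

Answer: P(12,6)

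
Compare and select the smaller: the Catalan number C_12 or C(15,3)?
C(15,3)
C_12 = C(24,12)/(12+1) = 2,704,156/13 = 208,012; C(15,3) = 455.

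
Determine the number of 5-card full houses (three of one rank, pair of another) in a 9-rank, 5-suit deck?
7,200
Triple rank: 9. Triple suits: C(5,3)=10. Pair rank: 8. Pair suits: C(5,2)=10. Total: 7,200.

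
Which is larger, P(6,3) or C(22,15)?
C(22,15)
P(6,3)=120, C(22,15)=170,544.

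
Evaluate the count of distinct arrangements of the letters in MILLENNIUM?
226,800

Reasoning: Word has 10 letters (M=2, I=2, L=2, E=1, N=2, U=1). Arrangements: 10!/Π(k!) = 226,800.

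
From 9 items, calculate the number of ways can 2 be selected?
36
C(9,2) = 9! / (2! × (9-2)!)
         = 9! / (2! × 7!)
         = 36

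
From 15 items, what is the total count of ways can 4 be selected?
1,365

Reasoning: C(15,4) = 15! / (4! × (15-4)!)
         = 15! / (4! × 11!)
         = 1,365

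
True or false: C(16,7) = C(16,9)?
True

Working:
C(16,7) = C(16,16-7) by the symmetry property; both equal 11,440.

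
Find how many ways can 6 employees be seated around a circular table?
Circular arrangements: (6-1)! = 120.
Final answer: 120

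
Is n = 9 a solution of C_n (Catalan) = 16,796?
No

Explanation: C_9 = C(18,9)/(9+1) = 48,620/10 = 4,862, which does not equal 16,796.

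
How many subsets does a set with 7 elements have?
128

Reasoning: Each element can be included or excluded: 2^7 = 128.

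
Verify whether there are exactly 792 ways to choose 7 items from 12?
True

Working:
C(12,7) = 792.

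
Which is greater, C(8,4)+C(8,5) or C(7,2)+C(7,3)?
C(8,4)+C(8,5)

Solution: First=126, Second=56.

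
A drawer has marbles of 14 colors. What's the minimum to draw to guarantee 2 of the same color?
Worst case: 1 of each = 14. One more: 15.

Answer: 15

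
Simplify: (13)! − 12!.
5,748,019,200

(13)! − 12! = (13)·12! − 12! = (13−1)·12! = 12·12! = 5,748,019,200.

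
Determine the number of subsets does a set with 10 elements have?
1,024

Reasoning: Each element can be included or excluded: 2^10 = 1,024.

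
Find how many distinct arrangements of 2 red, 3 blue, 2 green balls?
210
Multinomial: 7!/(2! × 3! × 2!) = 210.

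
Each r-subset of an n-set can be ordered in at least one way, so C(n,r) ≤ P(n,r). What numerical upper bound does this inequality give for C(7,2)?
42
P(7,2) = 7·6 = 42, so C(7,2) ≤ 42. (The bound is loose by a factor of 2! = 2: C(7,2) = 42/2 = 21.)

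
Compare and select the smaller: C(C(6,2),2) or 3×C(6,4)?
3×C(6,4)

C(C(6,2),2)=105, 3×C(6,4)=45.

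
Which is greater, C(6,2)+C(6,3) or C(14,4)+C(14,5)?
First=35, Second=3,003.

Answer: C(14,4)+C(14,5)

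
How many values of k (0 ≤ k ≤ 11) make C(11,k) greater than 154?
Row 11 is unimodal and symmetric about k=11/2. C(11,2)=55 ≤ 154; C(11,3)=165 > 154; by symmetry C(11,k) > 154 for k = 3..8. That's 8 - 3 + 1 = 6 values.
Final answer: 6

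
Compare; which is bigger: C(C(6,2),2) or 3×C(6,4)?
C(C(6,2),2)

Working:
C(C(6,2),2)=105, 3×C(6,4)=45.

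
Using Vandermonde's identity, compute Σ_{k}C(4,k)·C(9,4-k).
= C(4+9,4) = C(13,4) = 715.
Final answer: 715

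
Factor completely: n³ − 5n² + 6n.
n(n − 2)(n − 3)

Explanation: n³ − 5n² + 6n = n(n² − 5n + 6) = n(n − 2)(n − 3).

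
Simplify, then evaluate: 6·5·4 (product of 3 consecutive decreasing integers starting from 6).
120

Explanation: This is P(6,3) = 6!/(3)! = 120.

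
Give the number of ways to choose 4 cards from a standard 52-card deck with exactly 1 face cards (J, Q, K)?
118,560
12 face cards and 40 non-face cards: C(12,1) × C(40,3) = 12 × 9,880 = 118,560.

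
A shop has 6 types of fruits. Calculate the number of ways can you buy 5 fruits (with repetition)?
252

Explanation: Stars and bars: C(5+6-1, 5) = C(10, 5) = 252.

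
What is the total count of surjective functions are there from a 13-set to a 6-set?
Onto functions = 6! × S(13,6)
First compute S(13,6) via recurrence:
Using the Stirling recurrence: S(n,k) = k·S(n-1,k) + S(n-1,k-1)
S(13,6) = 6·S(12,6) + S(12,5)
         = 6·1323652 + 1379400
         = 7941912 + 1379400
         = 9,321,312
Then: 720 × 9321312 = 6,711,344,640
Final answer: 6,711,344,640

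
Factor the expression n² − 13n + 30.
(n − 3)(n − 10)

Seek roots whose sum is 13 and product is 30: (3, 10). So n² − 13n + 30 = (n − 3)(n − 10).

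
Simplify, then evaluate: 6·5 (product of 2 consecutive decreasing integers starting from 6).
30

Working:
This is P(6,2) = 6!/(4)! = 30.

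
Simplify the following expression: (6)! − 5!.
600

Solution: (6)! − 5! = (6)·5! − 5! = (6−1)·5! = 5·5! = 600.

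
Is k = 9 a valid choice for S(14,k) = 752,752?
No

Explanation: S(14,9) = 9·S(13,9) + S(13,8) = 9·359,502 + 1,899,612 = 5,135,130, which does not equal 752,752.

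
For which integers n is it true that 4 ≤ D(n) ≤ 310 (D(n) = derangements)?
4, 5, 6

Reasoning: Using D(n) = (n−1)[D(n−1) + D(n−2)] with D(1)=0, D(2)=1: D(3)=2; D(4)=9; D(5)=44; D(6)=265; D(7)=1,854. So valid n = 4, 5, 6.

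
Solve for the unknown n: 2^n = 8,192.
13

Working:
8,192 = 1,024 × 8 = 2^10 × 2^3 = 2^13, so n = 13.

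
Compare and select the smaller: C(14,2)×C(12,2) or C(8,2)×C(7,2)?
C(8,2)×C(7,2)

Explanation: C(14,2)×C(12,2)=6,006, C(8,2)×C(7,2)=588.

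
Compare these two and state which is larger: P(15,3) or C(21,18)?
P(15,3)=2,730, C(21,18)=1,330.

Answer: P(15,3)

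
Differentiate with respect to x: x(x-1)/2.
d/dx[(x-0)(x-1)] = (x-1) + (x-0) = 2x - 1. Dividing by 2 gives (2x - 1)/2.

Answer: (2x - 1)/2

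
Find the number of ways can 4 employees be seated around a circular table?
6

Circular arrangements: (4-1)! = 6.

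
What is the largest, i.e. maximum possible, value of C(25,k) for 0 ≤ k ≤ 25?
5,200,300

Reasoning: Maximum at k = 12 or k = 13: C(25,12) = 5,200,300.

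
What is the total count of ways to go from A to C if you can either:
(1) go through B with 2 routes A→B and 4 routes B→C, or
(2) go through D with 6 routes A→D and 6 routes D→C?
44

Route via B: 2×4=8. Route via D: 6×6=36. Total: 44.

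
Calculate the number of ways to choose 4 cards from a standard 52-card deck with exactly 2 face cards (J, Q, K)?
12 face cards and 40 non-face cards: C(12,2) × C(40,2) = 66 × 780 = 51,480.

Answer: 51,480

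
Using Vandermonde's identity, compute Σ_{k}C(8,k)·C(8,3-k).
560

Explanation: = C(8+8,3) = C(16,3) = 560.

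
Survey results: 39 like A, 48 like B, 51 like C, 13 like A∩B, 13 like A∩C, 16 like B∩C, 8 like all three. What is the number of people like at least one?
104

Solution: |A∪B∪C| = 39+48+51-13-13-16+8 = 104.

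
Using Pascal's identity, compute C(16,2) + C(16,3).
680

Explanation: C(16,2) + C(16,3) = C(17,3) = 680.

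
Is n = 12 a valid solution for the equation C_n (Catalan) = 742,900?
C_12 = C(24,12)/(12+1) = 2,704,156/13 = 208,012, which does not equal 742,900.
Final answer: No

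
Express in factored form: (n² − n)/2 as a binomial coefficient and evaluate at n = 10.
C(n,2); C(10,2) = 45

(n² − n)/2 = n(n−1)/2 = C(n,2). At n = 10: C(10,2) = 45.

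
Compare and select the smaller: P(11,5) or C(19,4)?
C(19,4)
P(11,5)=55,440, C(19,4)=3,876.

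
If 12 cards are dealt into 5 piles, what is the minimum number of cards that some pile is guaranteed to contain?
3

Explanation: Pigeonhole: ⌈12/5⌉ = 3.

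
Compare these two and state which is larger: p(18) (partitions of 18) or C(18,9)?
Pentagonal recurrence p(n) = p(n−1) + p(n−2) − p(n−5) − p(n−7) + …: p(18) = p(17) + p(16) − p(13) − p(11) + p(6) + p(3) = 297 + 231 − 101 − 56 + 11 + 3 = 385; C(18,9) = 48,620.
Final answer: C(18,9)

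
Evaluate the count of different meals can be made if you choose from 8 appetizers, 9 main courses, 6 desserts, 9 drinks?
3,888

Working:
By the multiplication principle: 8 × 9 × 6 × 9 = 3,888.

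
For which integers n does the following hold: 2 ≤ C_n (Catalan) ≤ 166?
C_1=1; C_2=2; C_3=5; C_4=14; C_5=42; C_6=132; C_7=429. So valid n = 2, 3, 4, 5, 6.

Answer: 2, 3, 4, 5, 6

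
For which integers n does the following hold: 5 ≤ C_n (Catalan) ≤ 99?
3, 4, 5

Solution: C_2=2; C_3=5; C_4=14; C_5=42; C_6=132. So valid n = 3, 4, 5.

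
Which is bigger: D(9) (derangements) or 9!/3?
D(9)

Working:
D(9) = (9-1)·[D(8) + D(7)] = 8·[14,833 + 1,854] = 133,496; 9!/3 = 362,880/3 = 120,960.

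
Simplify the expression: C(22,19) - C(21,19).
1,330

C(22,19) - C(21,19) = C(21,18) = 1,330.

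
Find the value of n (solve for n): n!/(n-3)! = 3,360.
16

Explanation: n!/(n-3)! = n×(n-1)×(n-2), a product of 3 consecutive integers ≈ (n−1)^3. 3,360^(1/3) + 1 ≈ 16.0; check n = 16: 16×15×14 = 3,360 ✓. So n = 16.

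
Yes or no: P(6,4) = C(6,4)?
P(6,4) = 360 but C(6,4) = 15; they differ by a factor of 4! = 24, so the statement does not hold.

Answer: No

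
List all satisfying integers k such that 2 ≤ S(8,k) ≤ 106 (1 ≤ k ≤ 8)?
7

Reasoning: S(8,1)=1; S(8,2)=127; S(8,3)=966; S(8,4)=1,701; S(8,5)=1,050; S(8,6)=266; S(8,7)=28; S(8,8)=1. So valid k = 7.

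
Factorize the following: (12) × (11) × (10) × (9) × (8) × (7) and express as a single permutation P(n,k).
P(12,6) = 12!/(6)!

Product of 6 consecutive descending integers starting at 12: P(12,6) = 12!/6! = 665,280.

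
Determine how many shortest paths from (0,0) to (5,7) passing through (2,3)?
To (2,3): C(5,2)=10. From there: C(7,3)=35. Total: 350.

Answer: 350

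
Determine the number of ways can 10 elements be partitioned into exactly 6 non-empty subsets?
This equals S(10,6), the Stirling number of the 2nd kind.
Using the Stirling recurrence: S(n,k) = k·S(n-1,k) + S(n-1,k-1)
S(10,6) = 6·S(9,6) + S(9,5)
         = 6·2646 + 6951
         = 15876 + 6951
         = 22,827
Final answer: 22,827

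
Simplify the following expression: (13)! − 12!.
5,748,019,200

Reasoning: (13)! − 12! = (13)·12! − 12! = (13−1)·12! = 12·12! = 5,748,019,200.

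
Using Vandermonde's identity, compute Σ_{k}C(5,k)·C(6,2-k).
55
= C(5+6,2) = C(11,2) = 55.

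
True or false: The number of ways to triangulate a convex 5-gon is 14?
Triangulations of a convex 5-gon are counted by the Catalan number C_3: C_3 = C(6,3)/(3+1) = 20/4 = 5.

Answer: False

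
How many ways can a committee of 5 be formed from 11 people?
462

C(11,5) = 11! / (5! × (11-5)!)
         = 11! / (5! × 6!)
         = 462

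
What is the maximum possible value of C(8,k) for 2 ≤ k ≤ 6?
70

Explanation: C(8,k) is maximised at the centre of the row: C(8,4) = 70.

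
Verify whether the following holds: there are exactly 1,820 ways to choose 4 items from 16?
True

C(16,4) = 1,820.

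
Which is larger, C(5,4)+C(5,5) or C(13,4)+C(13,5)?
C(13,4)+C(13,5)

First=6, Second=2,002.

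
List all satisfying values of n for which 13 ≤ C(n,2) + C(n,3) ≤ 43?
5, 6

C(4,2)+C(4,3)=10; C(5,2)+C(5,3)=20; C(6,2)+C(6,3)=35; C(7,2)+C(7,3)=56. So valid n = 5, 6.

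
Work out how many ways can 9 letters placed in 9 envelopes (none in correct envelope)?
Using D(n) = (n-1)[D(n-1) + D(n-2)]:
D(9) = (9-1) × [D(8) + D(7)]
      = 8 × [14833 + 1854]
      = 8 × 16687
      = 133,496
Final answer: 133,496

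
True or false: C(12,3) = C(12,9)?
True

Symmetry C(n,k) = C(n,n-k): C(12,3) = 220 and C(12,9) = 220. Both sides agree, so the statement holds.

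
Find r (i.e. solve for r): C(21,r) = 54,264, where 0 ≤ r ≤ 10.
6

Solution: C(21,r) is increasing for 0 ≤ r ≤ 10. Stepping up (C(21,r+1) = C(21,r)·(21−r)/(r+1)): C(21,1) = 21, C(21,2) = 210, C(21,3) = 1,330, C(21,4) = 5,985, C(21,5) = 20,349, C(21,6) = 54,264 ✓. So r = 6.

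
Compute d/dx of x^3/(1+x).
(3x^2(1+x) - x^3)/(1+x)²

Reasoning: Quotient rule: [3x^{2}(1+x) - x^3]/(1+x)².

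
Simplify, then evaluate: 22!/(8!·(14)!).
This is C(22,8) = 319,770.
Final answer: 319,770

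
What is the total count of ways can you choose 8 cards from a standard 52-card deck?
752,538,150

Reasoning: C(52,8) = 752,538,150.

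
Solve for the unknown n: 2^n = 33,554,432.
25

Solution: 33,554,432 = 1,024 × 1,024 × 32 = 2^10 × 2^10 × 2^5 = 2^25, so n = 25.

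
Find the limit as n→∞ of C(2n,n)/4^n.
0

C(2n,n) ~ 4^n/√(πn), so C(2n,n)/4^n ~ 1/√(πn) → 0.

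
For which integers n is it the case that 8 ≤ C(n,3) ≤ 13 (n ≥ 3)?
5
C(4,3)=4; C(5,3)=10; C(6,3)=20. So valid n = 5.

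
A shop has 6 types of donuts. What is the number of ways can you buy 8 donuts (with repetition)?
1,287

Working:
Stars and bars: C(8+6-1, 8) = C(13, 8) = 1,287.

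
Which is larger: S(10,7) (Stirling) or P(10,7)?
P(10,7)
S(10,7) = 7·S(9,7) + S(9,6) = 7·462 + 2,646 = 5,880; P(10,7) = 604,800.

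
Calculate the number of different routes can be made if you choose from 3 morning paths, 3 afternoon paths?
9

Working:
By the multiplication principle: 3 × 3 = 9.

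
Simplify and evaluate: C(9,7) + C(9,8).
45

Reasoning: By Pascal's identity: C(10,8) = 45.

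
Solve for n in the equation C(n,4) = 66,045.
C(n,4) = n(n−1)(n−2)(n−3)/4! is increasing in n, and n(n−1)(n−2)(n−3) = 4!·66,045 = 1,585,080 ≈ (n−1.5)^4 gives n ≈ 37.0. Check: C(35,4) = 52,360, C(36,4) = 58,905, C(37,4) = 66,045 ✓. So n = 37.

Answer: 37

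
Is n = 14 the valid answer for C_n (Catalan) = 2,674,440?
C_14 = C(28,14)/(14+1) = 40,116,600/15 = 2,674,440, which equals 2,674,440.
Final answer: Yes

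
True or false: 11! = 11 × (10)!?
True

Solution: By definition n! = n × (n-1)!, so 11! = 11 × 10!.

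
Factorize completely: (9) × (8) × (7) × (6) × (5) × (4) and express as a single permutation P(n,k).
P(9,6) = 9!/(3)!

Working:
Product of 6 consecutive descending integers starting at 9: P(9,6) = 9!/3! = 60,480.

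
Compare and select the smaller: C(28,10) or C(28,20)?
C(28,20)
C(28,10)=13,123,110, C(28,20)=3,108,105.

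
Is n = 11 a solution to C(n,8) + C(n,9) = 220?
Yes

C(11,8) + C(11,9) = 165 + 55 = 220, which equals 220.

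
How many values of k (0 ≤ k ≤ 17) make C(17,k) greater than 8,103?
6

Explanation: Row 17 is unimodal and symmetric about k=17/2. C(17,5)=6,188 ≤ 8,103; C(17,6)=12,376 > 8,103; by symmetry C(17,k) > 8,103 for k = 6..11. That's 11 - 6 + 1 = 6 values.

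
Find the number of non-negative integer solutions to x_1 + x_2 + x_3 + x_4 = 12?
C(12+4-1, 4-1) = 455.
Final answer: 455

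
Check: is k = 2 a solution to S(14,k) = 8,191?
Yes

Working:
S(14,2) = 2·S(13,2) + S(13,1) = 2·4,095 + 1 = 8,191, which equals 8,191.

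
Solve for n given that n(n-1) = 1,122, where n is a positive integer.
34

n² − n − 1,122 = 0, so n = (1 ± √(1 + 4·1,122))/2 = (1 ± √4,489)/2 = (1 ± 67)/2, i.e. n = 34 or n = -33. Taking the positive root, n = 34 (check: 34×33 = 1,122).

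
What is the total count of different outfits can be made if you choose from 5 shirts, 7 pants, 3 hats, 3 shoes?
315
By the multiplication principle: 5 × 7 × 3 × 3 = 315.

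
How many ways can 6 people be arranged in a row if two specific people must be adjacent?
Treat pair as unit: (6-1)! arrangements × 2 internal orders = 240.
Final answer: 240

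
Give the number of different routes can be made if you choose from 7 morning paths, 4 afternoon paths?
28

Working:
By the multiplication principle: 7 × 4 = 28.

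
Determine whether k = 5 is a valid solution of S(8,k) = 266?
S(8,5) = 5·S(7,5) + S(7,4) = 5·140 + 350 = 1,050, which does not equal 266.
Final answer: No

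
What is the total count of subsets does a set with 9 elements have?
512

Each element can be included or excluded: 2^9 = 512.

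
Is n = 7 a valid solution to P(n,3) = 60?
No
P(7,3) = 7·6·5 = 210, which does not equal 60.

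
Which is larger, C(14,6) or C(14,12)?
C(14,6)=3,003, C(14,12)=91.

Answer: C(14,6)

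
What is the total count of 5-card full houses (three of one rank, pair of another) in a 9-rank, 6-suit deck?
21,600

Explanation: Triple rank: 9. Triple suits: C(6,3)=20. Pair rank: 8. Pair suits: C(6,2)=15. Total: 21,600.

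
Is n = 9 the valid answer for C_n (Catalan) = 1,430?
No

C_9 = C(18,9)/(9+1) = 48,620/10 = 4,862, which does not equal 1,430.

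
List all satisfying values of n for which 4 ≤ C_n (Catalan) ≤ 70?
C_2=2; C_3=5; C_4=14; C_5=42; C_6=132. So valid n = 3, 4, 5.

Answer: 3, 4, 5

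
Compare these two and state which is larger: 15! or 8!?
15!

Reasoning: 15!=1,307,674,368,000, 8!=40,320. 15! > 8!.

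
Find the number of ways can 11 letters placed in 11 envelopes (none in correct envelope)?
Using D(n) = (n-1)[D(n-1) + D(n-2)]:
D(11) = (11-1) × [D(10) + D(9)]
      = 10 × [1334961 + 133496]
      = 10 × 1468457
      = 14,684,570
Final answer: 14,684,570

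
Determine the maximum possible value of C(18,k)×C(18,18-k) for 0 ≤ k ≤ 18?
2,363,904,400

Working:
C(18,k)·C(18,18-k) = C(18,k)², maximised at the centre k = 9: C(18,9)² = 2,363,904,400.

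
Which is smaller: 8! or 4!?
4!
8!=40,320, 4!=24. 8! > 4!.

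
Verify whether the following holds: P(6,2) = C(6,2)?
False

Reasoning: P(6,2) = 30 but C(6,2) = 15; they differ by a factor of 2! = 2, so the statement does not hold.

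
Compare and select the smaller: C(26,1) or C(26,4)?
C(26,1)
C(26,1)=26, C(26,4)=14,950.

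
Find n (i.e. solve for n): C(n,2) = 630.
C(n,2) = n(n−1)/2! is increasing in n, and n(n−1) = 2!·630 = 1,260 ≈ (n−0.5)^2 gives n ≈ 36.0. Check: C(34,2) = 561, C(35,2) = 595, C(36,2) = 630 ✓. So n = 36.
Final answer: 36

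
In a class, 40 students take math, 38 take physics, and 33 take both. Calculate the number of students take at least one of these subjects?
45

Working:
|A∪B| = |A|+|B|-|A∩B| = 40+38-33 = 45.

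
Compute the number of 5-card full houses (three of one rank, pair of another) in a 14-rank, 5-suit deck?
18,200

Triple rank: 14. Triple suits: C(5,3)=10. Pair rank: 13. Pair suits: C(5,2)=10. Total: 18,200.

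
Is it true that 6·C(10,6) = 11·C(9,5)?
False

Reasoning: Absorption identity k·C(n,k) = n·C(n-1,k-1). LHS = 6·210 = 1,260; RHS = 11·126 = 1,386.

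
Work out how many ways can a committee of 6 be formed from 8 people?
28

Explanation: C(8,6) = 8! / (6! × (8-6)!)
         = 8! / (6! × 2!)
         = 28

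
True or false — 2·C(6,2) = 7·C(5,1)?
False
Absorption identity k·C(n,k) = n·C(n-1,k-1). LHS = 2·15 = 30; RHS = 7·5 = 35.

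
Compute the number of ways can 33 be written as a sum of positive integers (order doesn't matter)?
Pentagonal recurrence p(n) = p(n−1) + p(n−2) − p(n−5) − p(n−7) + …: p(33) = p(32) + p(31) − p(28) − p(26) + p(21) + p(18) − p(11) − p(7) = 8,349 + 6,842 − 3,718 − 2,436 + 792 + 385 − 56 − 15 = 10,143.
Final answer: 10,143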